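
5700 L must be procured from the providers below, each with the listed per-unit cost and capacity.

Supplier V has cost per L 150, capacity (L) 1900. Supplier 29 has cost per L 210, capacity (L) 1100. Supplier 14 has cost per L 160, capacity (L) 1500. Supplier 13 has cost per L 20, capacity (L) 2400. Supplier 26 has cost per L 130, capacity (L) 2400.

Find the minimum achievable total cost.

495000

Use providers in increasing cost order.
Take 2400 from Supplier 13 at 20 — need 3300 more.
Take 2400 from Supplier 26 at 130 — need 900 more.
Supplier V (150): take the remaining 900 — done.
Supplier 14, Supplier 29: unused.
Cost = 2400×20 + 2400×130 + 900×150 = 495000.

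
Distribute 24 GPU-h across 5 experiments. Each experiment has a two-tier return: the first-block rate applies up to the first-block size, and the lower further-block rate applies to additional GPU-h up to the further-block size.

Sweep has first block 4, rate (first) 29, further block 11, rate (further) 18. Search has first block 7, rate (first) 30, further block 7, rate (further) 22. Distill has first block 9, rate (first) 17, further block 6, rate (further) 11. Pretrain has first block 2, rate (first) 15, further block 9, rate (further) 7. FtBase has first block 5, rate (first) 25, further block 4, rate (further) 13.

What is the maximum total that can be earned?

623

Treat each block as its own option and order by rate: Search/tier1 30 > Sweep/tier1 29 > FtBase/tier1 25 > Search/tier2 22 > Sweep/tier2 18 > Distill/tier1 17 > Pretrain/tier1 15 > FtBase/tier2 13 > Distill/tier2 11 > Pretrain/tier2 7.
Search tier1 at 30: fill all 7 → 17 left.
Sweep/tier1 (29): +4 → 13 left.
Fill FtBase tier1 block (5 at 25) → 8 left.
Search tier2 at 22: fill all 7 → 1 left.
Sweep/tier2: +1 of 11 at 18; pool empty.
Total = 30×7 + 29×4 + 25×5 + 22×7 + 18×1 = 623.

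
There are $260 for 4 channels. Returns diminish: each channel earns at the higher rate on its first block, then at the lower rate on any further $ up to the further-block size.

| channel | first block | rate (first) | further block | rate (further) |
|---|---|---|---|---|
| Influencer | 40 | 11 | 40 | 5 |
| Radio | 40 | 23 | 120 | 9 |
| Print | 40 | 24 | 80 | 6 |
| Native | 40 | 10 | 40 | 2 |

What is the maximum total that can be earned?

Rank every tier by rate: Print/first 24 > Radio/first 23 > Influencer/first 11 > Native/first 10 > Radio/second 9 > Print/second 6 > Influencer/second 5 > Native/second 2.
Print first at 24: fill all 40 → 220 left.
Radio/first (23): +40 → 180 left.
Fill Influencer first block (40 at 11) → 140 left.
Native first at 10: fill all 40 → 100 left.
Radio second at 9: only 100 left, fill 100.
Total = 24×40 + 23×40 + 11×40 + 10×40 + 9×100 = 3620.

3620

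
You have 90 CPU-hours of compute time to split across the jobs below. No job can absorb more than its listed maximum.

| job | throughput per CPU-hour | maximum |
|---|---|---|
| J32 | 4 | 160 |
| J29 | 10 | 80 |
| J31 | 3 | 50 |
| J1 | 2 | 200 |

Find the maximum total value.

840

Rank by throughput per CPU-hour: J29 10 > J32 4 > J31 3 > J1 2.
Give J29 80 to hit its cap of 80 ; 10 left.
J32: +10 (room for 160) → 10. Pool exhausted.
Total = 4×10 + 10×80 = 840.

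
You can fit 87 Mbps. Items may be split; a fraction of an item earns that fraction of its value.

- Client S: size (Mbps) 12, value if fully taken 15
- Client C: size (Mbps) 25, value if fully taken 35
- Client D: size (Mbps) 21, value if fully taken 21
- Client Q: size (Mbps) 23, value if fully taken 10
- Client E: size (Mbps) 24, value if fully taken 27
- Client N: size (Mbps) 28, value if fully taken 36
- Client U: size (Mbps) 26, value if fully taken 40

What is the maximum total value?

121

Rank by value-to-size ratio: Client U 40/26≈1.54, Client C 35/25≈1.4, Client N 36/28≈1.29, Client S 15/12≈1.25, Client E 27/24≈1.12, Client D 21/21≈1, Client Q 10/23≈0.435.
Client U: take in full, 26 Mbps for value 40 → 61 left.
All 25 Mbps of Client C fit (value 35) → 36 remain.
Client N: take in full, 28 Mbps for value 36 → 8 left.
8 Mbps left: a 8/12 share of Client S gives 15×8/12 = 10.
Total value = 121.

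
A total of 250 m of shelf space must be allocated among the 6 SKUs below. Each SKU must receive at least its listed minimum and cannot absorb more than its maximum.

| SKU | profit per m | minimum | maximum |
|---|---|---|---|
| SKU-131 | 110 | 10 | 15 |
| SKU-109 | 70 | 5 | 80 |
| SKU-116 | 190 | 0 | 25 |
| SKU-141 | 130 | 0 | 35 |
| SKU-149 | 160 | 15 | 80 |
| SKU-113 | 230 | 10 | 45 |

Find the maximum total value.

37600

Meeting every minimum uses 10+5+0+0+15+10 = 40 m, leaving 210.
Highest profit per m first: SKU-113 230 > SKU-116 190 > SKU-149 160 > SKU-141 130 > SKU-131 110 > SKU-109 70.
SKU-113: +35 to 45 (cap) → 175 left.
Give SKU-116 25 more to hit its cap of 25 → 150 left.
SKU-149: +65 to 80 (cap) → 85 left.
SKU-141: +35 to 35 (cap) → 50 left.
SKU-131: +5 to 15 (cap) → 45 left.
SKU-109: +45 (room for 75) → 50. Pool exhausted.
Total = 110×15 + 70×50 + 190×25 + 130×35 + 160×80 + 230×45 = 37600.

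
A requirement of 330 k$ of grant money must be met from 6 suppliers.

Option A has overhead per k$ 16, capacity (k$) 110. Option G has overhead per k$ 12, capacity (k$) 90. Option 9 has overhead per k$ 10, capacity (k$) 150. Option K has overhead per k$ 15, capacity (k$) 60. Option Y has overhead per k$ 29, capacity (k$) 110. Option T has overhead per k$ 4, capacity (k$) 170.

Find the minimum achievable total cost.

2300

Use suppliers in increasing cost order.
Option T at 4: take all 170 k$ ; 160 still needed.
Option 9 (10): use full 150 ; 10 k$ to go.
Take 10 from Option G at 12 to finish.
Option K, Option A, Option Y: unused.
Cost = 170×4 + 150×10 + 10×12 = 2300.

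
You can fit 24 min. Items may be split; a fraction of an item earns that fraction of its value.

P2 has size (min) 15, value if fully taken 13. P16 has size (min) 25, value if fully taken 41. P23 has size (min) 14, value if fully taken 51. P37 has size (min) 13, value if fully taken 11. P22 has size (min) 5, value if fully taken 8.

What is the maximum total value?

Sort by value density: P23 51/14≈3.64, P16 41/25≈1.64, P22 8/5≈1.6, P2 13/15≈0.867, P37 11/13≈0.846.
All 14 min of P23 fit (value 51) — 10 remain.
Only 10 min remain; take 10/25 of P16 for value 41×10/25 = 16.4.
Total value = 67.4.

67.4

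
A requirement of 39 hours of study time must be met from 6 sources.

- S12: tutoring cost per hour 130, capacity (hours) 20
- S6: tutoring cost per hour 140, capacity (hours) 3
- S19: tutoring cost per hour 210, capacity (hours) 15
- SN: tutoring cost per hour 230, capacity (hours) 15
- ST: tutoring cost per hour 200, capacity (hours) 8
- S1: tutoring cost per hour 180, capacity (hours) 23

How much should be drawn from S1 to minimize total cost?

16

Cheapest first:
Take 20 from S12 at 130 ; need 19 more.
Take 3 from S6 at 140 ; need 16 more.
Take 16 from S1 at 180 to finish.
ST, S19, SN: unused.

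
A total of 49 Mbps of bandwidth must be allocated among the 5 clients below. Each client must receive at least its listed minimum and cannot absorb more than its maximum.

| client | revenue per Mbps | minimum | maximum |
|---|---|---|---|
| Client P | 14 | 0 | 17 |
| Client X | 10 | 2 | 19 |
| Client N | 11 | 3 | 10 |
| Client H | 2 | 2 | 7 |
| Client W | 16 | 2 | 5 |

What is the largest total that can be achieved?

582

Meeting every minimum uses 0+2+3+2+2 = 9 Mbps, leaving 40.
Highest revenue per Mbps first: Client W 16 > Client P 14 > Client N 11 > Client X 10 > Client H 2.
Client W takes 3 more to reach its cap of 5 — 37 left.
Client P takes 17 more to reach its cap of 17 — 20 left.
Client N takes 7 more to reach its cap of 10 — 13 left.
Client X has room for 17 more but only 13 remain, so it gets 15.
Total = 14×17 + 10×15 + 11×10 + 2×2 + 16×5 = 582.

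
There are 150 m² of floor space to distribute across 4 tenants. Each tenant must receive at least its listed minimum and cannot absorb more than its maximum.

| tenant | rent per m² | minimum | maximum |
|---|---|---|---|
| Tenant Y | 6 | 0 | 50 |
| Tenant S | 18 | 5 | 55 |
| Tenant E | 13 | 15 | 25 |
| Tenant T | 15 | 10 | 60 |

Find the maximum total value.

2275

Meeting every minimum uses 0+5+15+10 = 30 m², leaving 120.
Order the tenants by rent per m²: Tenant S 18 > Tenant T 15 > Tenant E 13 > Tenant Y 6.
Tenant S: +50 to 55 (cap) ; 70 left.
Tenant T: +50 to 60 (cap) ; 20 left.
Tenant E takes 10 more to reach its cap of 25 ; 10 left.
Tenant Y: +10 (room for 50) → 10. Pool exhausted.
Total = 6×10 + 18×55 + 13×25 + 15×60 = 2275.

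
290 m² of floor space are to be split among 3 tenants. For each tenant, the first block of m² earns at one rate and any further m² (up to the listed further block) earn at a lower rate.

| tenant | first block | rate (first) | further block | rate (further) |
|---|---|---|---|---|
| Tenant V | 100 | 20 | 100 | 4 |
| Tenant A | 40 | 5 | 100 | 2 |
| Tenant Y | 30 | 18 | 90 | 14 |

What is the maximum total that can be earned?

4120

Rank every tier by rate: Tenant V/first 20 > Tenant Y/first 18 > Tenant Y/second 14 > Tenant A/first 5 > Tenant V/second 4 > Tenant A/second 2.
Fill Tenant V first block (100 at 20) → 190 left.
Tenant Y/first (18): +30 → 160 left.
Fill Tenant Y second block (90 at 14) → 70 left.
Tenant A/first (5): +40 → 30 left.
Tenant V second at 4: only 30 left, fill 30.
Total = 20×100 + 18×30 + 14×90 + 5×40 + 4×30 = 4120.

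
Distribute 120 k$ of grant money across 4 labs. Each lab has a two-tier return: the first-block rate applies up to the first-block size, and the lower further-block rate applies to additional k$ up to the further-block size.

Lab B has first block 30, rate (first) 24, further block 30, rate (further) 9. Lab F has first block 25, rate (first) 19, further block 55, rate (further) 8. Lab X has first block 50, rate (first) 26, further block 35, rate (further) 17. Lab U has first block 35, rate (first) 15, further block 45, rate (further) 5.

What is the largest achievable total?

2750

Rank every tier by rate: Lab X/T1 26 > Lab B/T1 24 > Lab F/T1 19 > Lab X/T2 17 > Lab U/T1 15 > Lab B/T2 9 > Lab F/T2 8 > Lab U/T2 5.
Fill Lab X T1 block (50 at 26) → 70 left.
Lab B/T1 (24): +30 → 40 left.
Fill Lab F T1 block (25 at 19) → 15 left.
Lab X/T2: +15 of 35 at 17; pool empty.
Total = 26×50 + 24×30 + 19×25 + 17×15 = 2750.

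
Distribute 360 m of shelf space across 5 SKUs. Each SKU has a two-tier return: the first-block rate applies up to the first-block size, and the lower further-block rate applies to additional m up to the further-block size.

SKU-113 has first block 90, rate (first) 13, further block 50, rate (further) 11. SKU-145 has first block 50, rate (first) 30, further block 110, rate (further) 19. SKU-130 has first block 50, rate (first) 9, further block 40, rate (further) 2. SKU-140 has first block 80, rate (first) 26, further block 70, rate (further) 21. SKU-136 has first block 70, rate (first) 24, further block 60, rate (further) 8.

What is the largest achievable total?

8440

Treat each block as its own option and order by rate: SKU-145/tier1 30 > SKU-140/tier1 26 > SKU-136/tier1 24 > SKU-140/tier2 21 > SKU-145/tier2 19 > SKU-113/tier1 13 > SKU-113/tier2 11 > SKU-130/tier1 9 > SKU-136/tier2 8 > SKU-130/tier2 2.
Fill SKU-145 tier1 block (50 at 30) ; 310 left.
SKU-140/tier1 (26): +80 ; 230 left.
Fill SKU-136 tier1 block (70 at 24) ; 160 left.
Fill SKU-140 tier2 block (70 at 21) ; 90 left.
SKU-145 tier2 at 19: only 90 left, fill 90.
Total = 30×50 + 26×80 + 24×70 + 21×70 + 19×90 = 8440.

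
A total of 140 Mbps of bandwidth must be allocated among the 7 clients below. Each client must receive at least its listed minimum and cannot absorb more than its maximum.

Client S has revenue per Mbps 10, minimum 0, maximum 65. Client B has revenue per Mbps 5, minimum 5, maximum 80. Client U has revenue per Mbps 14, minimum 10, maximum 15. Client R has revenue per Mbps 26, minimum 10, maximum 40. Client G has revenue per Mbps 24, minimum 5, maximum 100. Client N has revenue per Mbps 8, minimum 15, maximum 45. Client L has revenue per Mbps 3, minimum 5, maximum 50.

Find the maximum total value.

Meeting every minimum uses 0+5+10+10+5+15+5 = 50 Mbps, leaving 90.
Highest revenue per Mbps first: Client R 26 > Client G 24 > Client U 14 > Client S 10 > Client N 8 > Client B 5 > Client L 3.
Give Client R 30 more to hit its cap of 40 ; 60 left.
Client G: +60 (room for 95) → 65. Pool exhausted.
Total = 5×5 + 14×10 + 26×40 + 24×65 + 8×15 + 3×5 = 2900.

2900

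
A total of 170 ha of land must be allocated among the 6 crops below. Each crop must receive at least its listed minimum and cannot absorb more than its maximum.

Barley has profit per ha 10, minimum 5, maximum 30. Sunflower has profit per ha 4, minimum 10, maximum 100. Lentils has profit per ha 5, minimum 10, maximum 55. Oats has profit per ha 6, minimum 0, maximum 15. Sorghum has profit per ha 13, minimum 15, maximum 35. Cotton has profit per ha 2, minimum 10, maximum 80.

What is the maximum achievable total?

1240

Meeting every minimum uses 5+10+10+0+15+10 = 50 ha, leaving 120.
Highest profit per ha first: Sorghum 13 > Barley 10 > Oats 6 > Lentils 5 > Sunflower 4 > Cotton 2.
Give Sorghum 20 more to hit its cap of 35 ; 100 left.
Give Barley 25 more to hit its cap of 30 ; 75 left.
Oats takes 15 more to reach its cap of 15 ; 60 left.
Lentils takes 45 more to reach its cap of 55 ; 15 left.
Sunflower has room for 90 more but only 15 remain, so it gets 25.
Total = 10×30 + 4×25 + 5×55 + 6×15 + 13×35 + 2×10 = 1240.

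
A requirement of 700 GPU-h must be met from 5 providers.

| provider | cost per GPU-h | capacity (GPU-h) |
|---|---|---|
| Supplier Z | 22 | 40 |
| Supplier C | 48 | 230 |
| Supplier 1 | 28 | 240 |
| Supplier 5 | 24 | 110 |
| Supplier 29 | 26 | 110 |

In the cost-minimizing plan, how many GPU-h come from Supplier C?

Cheapest first:
Supplier Z (22): use full 40 → 660 GPU-h to go.
Supplier 5 (24): use full 110 → 550 GPU-h to go.
Take 110 from Supplier 29 at 26 → need 440 more.
Supplier 1 (28): use full 240 → 200 GPU-h to go.
Take 200 from Supplier C at 48 to finish.

200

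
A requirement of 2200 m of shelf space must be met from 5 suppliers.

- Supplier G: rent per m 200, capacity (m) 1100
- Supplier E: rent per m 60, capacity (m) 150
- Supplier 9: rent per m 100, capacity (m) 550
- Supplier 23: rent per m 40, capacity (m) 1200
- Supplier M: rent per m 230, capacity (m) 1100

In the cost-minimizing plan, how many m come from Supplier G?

Use suppliers in increasing cost order.
Take 1200 from Supplier 23 at 40 — need 1000 more.
Supplier E (60): use full 150 — 850 m to go.
Supplier 9 (100): use full 550 — 300 m to go.
Supplier G at 200: take 300 of its 1100 — requirement met.
Supplier M: unused.

300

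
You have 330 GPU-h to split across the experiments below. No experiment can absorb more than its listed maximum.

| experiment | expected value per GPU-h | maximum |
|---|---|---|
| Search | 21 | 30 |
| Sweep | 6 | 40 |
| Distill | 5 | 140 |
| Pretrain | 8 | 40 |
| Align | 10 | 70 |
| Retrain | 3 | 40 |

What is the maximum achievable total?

Order the experiments by expected value per GPU-h: Search 21 > Align 10 > Pretrain 8 > Sweep 6 > Distill 5 > Retrain 3.
Give Search 30 to hit its cap of 30 → 300 left.
Give Align 70 to hit its cap of 70 → 230 left.
Pretrain: +40 to 40 (cap) → 190 left.
Sweep: +40 to 40 (cap) → 150 left.
Distill takes 140 to reach its cap of 140 → 10 left.
Retrain: +10 (room for 40) → 10. Pool exhausted.
Total = 21×30 + 6×40 + 5×140 + 8×40 + 10×70 + 3×10 = 2620.

2620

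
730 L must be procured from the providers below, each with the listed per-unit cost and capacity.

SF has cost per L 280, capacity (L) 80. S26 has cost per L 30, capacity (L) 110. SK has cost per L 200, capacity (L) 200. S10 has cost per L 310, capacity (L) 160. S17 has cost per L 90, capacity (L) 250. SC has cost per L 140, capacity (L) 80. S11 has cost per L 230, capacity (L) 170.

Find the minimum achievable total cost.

Fill from the cheapest provider first.
S26 at 30: take all 110 L → 620 still needed.
S17 at 90: take all 250 L → 370 still needed.
SC (140): use full 80 → 290 L to go.
Take 200 from SK at 200 → need 90 more.
Take 90 from S11 at 230 to finish.
SF, S10: unused.
Cost = 110×30 + 250×90 + 80×140 + 200×200 + 90×230 = 97700.

97700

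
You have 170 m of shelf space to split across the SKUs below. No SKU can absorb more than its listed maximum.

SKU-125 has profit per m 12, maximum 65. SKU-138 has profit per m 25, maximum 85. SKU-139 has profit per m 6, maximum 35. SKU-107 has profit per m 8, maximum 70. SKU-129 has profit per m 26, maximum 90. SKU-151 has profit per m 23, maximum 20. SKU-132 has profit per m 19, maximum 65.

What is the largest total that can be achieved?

4340

Order the SKUs by profit per m: SKU-129 26 > SKU-138 25 > SKU-151 23 > SKU-132 19 > SKU-125 12 > SKU-107 8 > SKU-139 6.
SKU-129: +90 to 90 (cap) → 80 left.
Only 80 left; SKU-138 takes them to reach 80.
Total = 25×80 + 26×90 = 4340.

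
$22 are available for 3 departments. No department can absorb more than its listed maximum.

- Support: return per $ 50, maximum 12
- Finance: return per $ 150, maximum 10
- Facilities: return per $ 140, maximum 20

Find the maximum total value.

Order the departments by return per $: Finance 150 > Facilities 140 > Support 50.
Finance takes 10 to reach its cap of 10 ; 12 left.
Facilities: +12 (room for 20) → 12. Pool exhausted.
Total = 150×10 + 140×12 = 3180.

3180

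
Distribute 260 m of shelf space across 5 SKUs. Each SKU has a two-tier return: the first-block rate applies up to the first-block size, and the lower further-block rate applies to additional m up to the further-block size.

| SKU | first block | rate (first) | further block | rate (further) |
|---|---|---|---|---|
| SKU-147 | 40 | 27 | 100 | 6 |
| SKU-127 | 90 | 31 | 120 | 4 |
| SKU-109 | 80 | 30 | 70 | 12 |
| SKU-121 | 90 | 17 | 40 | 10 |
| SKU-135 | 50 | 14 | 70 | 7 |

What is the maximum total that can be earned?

7120

Order all 10 blocks by rate: SKU-127/tier1 31 > SKU-109/tier1 30 > SKU-147/tier1 27 > SKU-121/tier1 17 > SKU-135/tier1 14 > SKU-109/tier2 12 > SKU-121/tier2 10 > SKU-135/tier2 7 > SKU-147/tier2 6 > SKU-127/tier2 4.
Fill SKU-127 tier1 block (90 at 31) — 170 left.
SKU-109/tier1 (30): +80 — 90 left.
SKU-147/tier1 (27): +40 — 50 left.
SKU-121/tier1: +50 of 90 at 17; pool empty.
Total = 31×90 + 30×80 + 27×40 + 17×50 = 7120.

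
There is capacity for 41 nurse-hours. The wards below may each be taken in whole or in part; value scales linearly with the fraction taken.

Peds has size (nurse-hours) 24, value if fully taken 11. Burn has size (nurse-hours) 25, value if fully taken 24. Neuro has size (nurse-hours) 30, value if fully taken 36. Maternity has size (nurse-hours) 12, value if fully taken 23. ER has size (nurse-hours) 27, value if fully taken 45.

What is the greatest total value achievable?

70.4

Rank by value-to-size ratio: Maternity 23/12≈1.92, ER 45/27≈1.67, Neuro 36/30≈1.2, Burn 24/25≈0.96, Peds 11/24≈0.458.
Take all of Maternity (12 nurse-hours, value 23) ; 29 nurse-hours left.
All 27 nurse-hours of ER fit (value 45) ; 2 remain.
2 nurse-hours left: a 2/30 share of Neuro gives 36×2/30 = 2.4.
Total value = 70.4.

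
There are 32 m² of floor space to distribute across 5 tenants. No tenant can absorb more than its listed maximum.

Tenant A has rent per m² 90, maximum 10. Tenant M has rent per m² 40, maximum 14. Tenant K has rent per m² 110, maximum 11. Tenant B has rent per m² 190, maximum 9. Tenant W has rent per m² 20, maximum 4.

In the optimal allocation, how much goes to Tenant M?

2

Highest rent per m² first: Tenant B 190 > Tenant K 110 > Tenant A 90 > Tenant M 40 > Tenant W 20.
Tenant B: +9 to 9 (cap) — 23 left.
Give Tenant K 11 to hit its cap of 11 — 12 left.
Tenant A takes 10 to reach its cap of 10 — 2 left.
Only 2 left; Tenant M takes them to reach 2.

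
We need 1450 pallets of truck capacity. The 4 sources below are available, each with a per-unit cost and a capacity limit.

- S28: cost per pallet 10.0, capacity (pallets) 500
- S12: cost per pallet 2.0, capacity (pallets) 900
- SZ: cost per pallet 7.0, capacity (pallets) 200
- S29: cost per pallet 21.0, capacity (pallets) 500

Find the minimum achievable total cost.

Fill from the cheapest source first.
S12 (2.0): use full 900 → 550 pallets to go.
Take 200 from SZ at 7.0 → need 350 more.
S28 (10.0): take the remaining 350 → done.
S29: unused.
Cost = 900×2.0 + 200×7.0 + 350×10.0 = 6700.

6700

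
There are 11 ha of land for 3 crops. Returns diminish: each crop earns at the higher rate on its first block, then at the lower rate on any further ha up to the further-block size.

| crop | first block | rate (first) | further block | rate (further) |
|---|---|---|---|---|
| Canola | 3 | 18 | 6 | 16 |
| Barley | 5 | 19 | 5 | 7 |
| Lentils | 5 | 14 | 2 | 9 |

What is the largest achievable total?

197

Treat each block as its own option and order by rate: Barley/tier1 19 > Canola/tier1 18 > Canola/tier2 16 > Lentils/tier1 14 > Lentils/tier2 9 > Barley/tier2 7.
Fill Barley tier1 block (5 at 19) → 6 left.
Canola/tier1 (18): +3 → 3 left.
Canola/tier2: +3 of 6 at 16; pool empty.
Total = 19×5 + 18×3 + 16×3 = 197.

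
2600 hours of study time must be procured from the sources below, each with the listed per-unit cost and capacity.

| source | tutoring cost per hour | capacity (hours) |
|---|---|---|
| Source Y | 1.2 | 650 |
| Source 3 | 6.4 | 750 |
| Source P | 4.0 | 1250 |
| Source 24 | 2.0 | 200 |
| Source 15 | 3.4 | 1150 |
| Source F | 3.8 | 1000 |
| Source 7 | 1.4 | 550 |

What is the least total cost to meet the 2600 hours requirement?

6050

Fill from the cheapest source first.
Take 650 from Source Y at 1.2 ; need 1950 more.
Take 550 from Source 7 at 1.4 ; need 1400 more.
Source 24 at 2.0: take all 200 hours ; 1200 still needed.
Source 15 at 3.4: take all 1150 hours ; 50 still needed.
Take 50 from Source F at 3.8 to finish.
Source P, Source 3: unused.
Cost = 650×1.2 + 550×1.4 + 200×2.0 + 1150×3.4 + 50×3.8 = 6050.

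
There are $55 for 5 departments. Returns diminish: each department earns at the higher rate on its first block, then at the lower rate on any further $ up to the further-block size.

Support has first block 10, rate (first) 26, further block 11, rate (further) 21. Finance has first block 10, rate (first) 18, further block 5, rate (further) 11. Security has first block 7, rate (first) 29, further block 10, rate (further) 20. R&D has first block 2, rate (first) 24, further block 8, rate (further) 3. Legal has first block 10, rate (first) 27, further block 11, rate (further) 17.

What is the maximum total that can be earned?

Treat each block as its own option and order by rate: Security/first 29 > Legal/first 27 > Support/first 26 > R&D/first 24 > Support/second 21 > Security/second 20 > Finance/first 18 > Legal/second 17 > Finance/second 11 > R&D/second 3.
Security/first (29): +7 — 48 left.
Legal/first (27): +10 — 38 left.
Support/first (26): +10 — 28 left.
Fill R&D first block (2 at 24) — 26 left.
Support second at 21: fill all 11 — 15 left.
Fill Security second block (10 at 20) — 5 left.
5 remain; put them into Finance first at 18.
Total = 29×7 + 27×10 + 26×10 + 24×2 + 21×11 + 20×10 + 18×5 = 1302.

1302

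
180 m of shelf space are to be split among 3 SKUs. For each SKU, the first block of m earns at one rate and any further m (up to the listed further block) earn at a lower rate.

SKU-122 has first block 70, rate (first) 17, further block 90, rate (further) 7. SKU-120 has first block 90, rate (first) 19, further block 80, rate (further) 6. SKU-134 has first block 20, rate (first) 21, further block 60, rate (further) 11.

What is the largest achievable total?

3320

Treat each block as its own option and order by rate: SKU-134/first 21 > SKU-120/first 19 > SKU-122/first 17 > SKU-134/second 11 > SKU-122/second 7 > SKU-120/second 6.
SKU-134/first (21): +20 — 160 left.
SKU-120 first at 19: fill all 90 — 70 left.
Fill SKU-122 first block (70 at 17) — 0 left.
Total = 21×20 + 19×90 + 17×70 = 3320.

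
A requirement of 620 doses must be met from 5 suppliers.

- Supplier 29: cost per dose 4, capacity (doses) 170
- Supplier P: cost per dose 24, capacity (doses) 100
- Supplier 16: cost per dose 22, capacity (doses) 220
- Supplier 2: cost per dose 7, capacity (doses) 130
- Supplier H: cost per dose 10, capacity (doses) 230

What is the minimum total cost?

Use suppliers in increasing cost order.
Take 170 from Supplier 29 at 4 → need 450 more.
Supplier 2 at 7: take all 130 doses → 320 still needed.
Supplier H at 10: take all 230 doses → 90 still needed.
Take 90 from Supplier 16 at 22 to finish.
Supplier P: unused.
Cost = 170×4 + 130×7 + 230×10 + 90×22 = 5870.

5870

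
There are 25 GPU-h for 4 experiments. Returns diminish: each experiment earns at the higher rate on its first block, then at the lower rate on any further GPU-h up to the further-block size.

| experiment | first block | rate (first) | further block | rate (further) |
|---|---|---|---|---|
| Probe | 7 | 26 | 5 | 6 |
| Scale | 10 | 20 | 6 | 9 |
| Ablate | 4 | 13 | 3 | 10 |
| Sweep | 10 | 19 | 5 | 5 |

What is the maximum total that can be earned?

534

Order all 8 blocks by rate: Probe/first 26 > Scale/first 20 > Sweep/first 19 > Ablate/first 13 > Ablate/second 10 > Scale/second 9 > Probe/second 6 > Sweep/second 5.
Probe/first (26): +7 — 18 left.
Fill Scale first block (10 at 20) — 8 left.
Sweep first at 19: only 8 left, fill 8.
Total = 26×7 + 20×10 + 19×8 = 534.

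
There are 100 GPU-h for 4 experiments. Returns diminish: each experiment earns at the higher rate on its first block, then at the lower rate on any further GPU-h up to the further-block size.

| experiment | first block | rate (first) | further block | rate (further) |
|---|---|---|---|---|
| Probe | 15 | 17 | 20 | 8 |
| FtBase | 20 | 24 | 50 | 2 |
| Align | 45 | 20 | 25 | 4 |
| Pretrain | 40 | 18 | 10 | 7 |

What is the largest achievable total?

Rank every tier by rate: FtBase/T1 24 > Align/T1 20 > Pretrain/T1 18 > Probe/T1 17 > Probe/T2 8 > Pretrain/T2 7 > Align/T2 4 > FtBase/T2 2.
Fill FtBase T1 block (20 at 24) — 80 left.
Fill Align T1 block (45 at 20) — 35 left.
35 remain; put them into Pretrain T1 at 18.
Total = 24×20 + 20×45 + 18×35 = 2010.

2010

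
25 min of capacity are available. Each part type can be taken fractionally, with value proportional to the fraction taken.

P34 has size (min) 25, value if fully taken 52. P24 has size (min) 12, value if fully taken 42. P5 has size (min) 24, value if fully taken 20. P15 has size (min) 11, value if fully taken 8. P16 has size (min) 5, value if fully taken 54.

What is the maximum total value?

112.64

Sort by value density: P16 54/5≈10.8, P24 42/12≈3.5, P34 52/25≈2.08, P5 20/24≈0.833, P15 8/11≈0.727.
P16: take in full, 5 min for value 54 → 20 left.
All 12 min of P24 fit (value 42) → 8 remain.
Fill the last 8 min with part of P34: 8/25 of it earns 16.64.
Total value = 112.64.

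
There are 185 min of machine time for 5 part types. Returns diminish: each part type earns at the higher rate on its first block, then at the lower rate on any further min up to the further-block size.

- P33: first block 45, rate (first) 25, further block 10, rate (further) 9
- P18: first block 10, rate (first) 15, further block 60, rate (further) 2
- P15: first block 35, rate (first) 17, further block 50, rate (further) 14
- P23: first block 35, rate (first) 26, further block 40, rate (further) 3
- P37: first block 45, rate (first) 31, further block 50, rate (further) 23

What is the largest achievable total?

4750

Order all 10 blocks by rate: P37/T1 31 > P23/T1 26 > P33/T1 25 > P37/T2 23 > P15/T1 17 > P18/T1 15 > P15/T2 14 > P33/T2 9 > P23/T2 3 > P18/T2 2.
P37/T1 (31): +45 — 140 left.
P23 T1 at 26: fill all 35 — 105 left.
P33/T1 (25): +45 — 60 left.
P37 T2 at 23: fill all 50 — 10 left.
10 remain; put them into P15 T1 at 17.
Total = 31×45 + 26×35 + 25×45 + 23×50 + 17×10 = 4750.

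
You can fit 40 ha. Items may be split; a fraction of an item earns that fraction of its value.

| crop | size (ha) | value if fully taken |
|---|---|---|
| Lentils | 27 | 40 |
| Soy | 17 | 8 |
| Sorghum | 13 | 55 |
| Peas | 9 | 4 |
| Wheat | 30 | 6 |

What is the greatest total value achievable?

Rank by value-to-size ratio: Sorghum 55/13≈4.23, Lentils 40/27≈1.48, Soy 8/17≈0.471, Peas 4/9≈0.444, Wheat 6/30≈0.2.
Sorghum: take in full, 13 ha for value 55 ; 27 left.
Take all of Lentils (27 ha, value 40) ; 0 ha left.
Total value = 95.

95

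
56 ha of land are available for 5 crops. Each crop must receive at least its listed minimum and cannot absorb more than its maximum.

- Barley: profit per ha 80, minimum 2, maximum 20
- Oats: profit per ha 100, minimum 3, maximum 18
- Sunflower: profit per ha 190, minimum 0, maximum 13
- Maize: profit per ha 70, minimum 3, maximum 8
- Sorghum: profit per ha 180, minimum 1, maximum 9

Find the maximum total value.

Meeting every minimum uses 2+3+0+3+1 = 9 ha, leaving 47.
Rank by profit per ha: Sunflower 190 > Sorghum 180 > Oats 100 > Barley 80 > Maize 70.
Sunflower takes 13 more to reach its cap of 13 ; 34 left.
Sorghum takes 8 more to reach its cap of 9 ; 26 left.
Oats takes 15 more to reach its cap of 18 ; 11 left.
Only 11 left; Barley takes them to reach 13.
Total = 80×13 + 100×18 + 190×13 + 70×3 + 180×9 = 7140.

7140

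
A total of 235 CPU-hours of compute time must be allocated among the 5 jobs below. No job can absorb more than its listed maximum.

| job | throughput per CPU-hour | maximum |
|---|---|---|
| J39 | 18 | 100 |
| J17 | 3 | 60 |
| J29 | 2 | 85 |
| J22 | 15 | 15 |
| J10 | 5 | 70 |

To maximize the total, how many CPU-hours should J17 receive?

Highest throughput per CPU-hour first: J39 18 > J22 15 > J10 5 > J17 3 > J29 2.
Give J39 100 to hit its cap of 100 — 135 left.
Give J22 15 to hit its cap of 15 — 120 left.
Give J10 70 to hit its cap of 70 — 50 left.
Only 50 left; J17 takes them to reach 50.

50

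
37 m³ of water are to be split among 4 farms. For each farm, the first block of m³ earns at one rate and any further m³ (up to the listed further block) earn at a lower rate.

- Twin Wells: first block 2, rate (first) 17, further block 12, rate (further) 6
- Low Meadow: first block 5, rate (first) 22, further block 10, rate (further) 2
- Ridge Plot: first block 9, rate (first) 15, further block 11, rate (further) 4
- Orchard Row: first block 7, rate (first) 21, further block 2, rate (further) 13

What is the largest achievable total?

Treat each block as its own option and order by rate: Low Meadow/first 22 > Orchard Row/first 21 > Twin Wells/first 17 > Ridge Plot/first 15 > Orchard Row/second 13 > Twin Wells/second 6 > Ridge Plot/second 4 > Low Meadow/second 2.
Fill Low Meadow first block (5 at 22) — 32 left.
Orchard Row/first (21): +7 — 25 left.
Twin Wells/first (17): +2 — 23 left.
Ridge Plot first at 15: fill all 9 — 14 left.
Orchard Row/second (13): +2 — 12 left.
Twin Wells/second (6): +12 — 0 left.
Total = 22×5 + 21×7 + 17×2 + 15×9 + 13×2 + 6×12 = 524.

524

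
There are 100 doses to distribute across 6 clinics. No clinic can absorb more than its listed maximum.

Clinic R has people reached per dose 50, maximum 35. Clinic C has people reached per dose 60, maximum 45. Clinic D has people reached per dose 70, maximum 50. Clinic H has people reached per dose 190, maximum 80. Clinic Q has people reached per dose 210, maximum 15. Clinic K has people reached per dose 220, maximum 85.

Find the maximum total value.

Rank by people reached per dose: Clinic K 220 > Clinic Q 210 > Clinic H 190 > Clinic D 70 > Clinic C 60 > Clinic R 50.
Clinic K takes 85 to reach its cap of 85 — 15 left.
Clinic Q: +15 to 15 (cap) — 0 left.
Total = 210×15 + 220×85 = 21850.

21850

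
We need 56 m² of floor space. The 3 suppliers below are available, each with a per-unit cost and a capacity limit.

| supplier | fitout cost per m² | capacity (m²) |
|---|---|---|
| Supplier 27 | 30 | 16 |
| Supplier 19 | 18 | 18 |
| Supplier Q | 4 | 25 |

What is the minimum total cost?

Use suppliers in increasing cost order.
Supplier Q (4): use full 25 — 31 m² to go.
Supplier 19 (18): use full 18 — 13 m² to go.
Supplier 27 at 30: take 13 of its 16 — requirement met.
Cost = 25×4 + 18×18 + 13×30 = 814.

814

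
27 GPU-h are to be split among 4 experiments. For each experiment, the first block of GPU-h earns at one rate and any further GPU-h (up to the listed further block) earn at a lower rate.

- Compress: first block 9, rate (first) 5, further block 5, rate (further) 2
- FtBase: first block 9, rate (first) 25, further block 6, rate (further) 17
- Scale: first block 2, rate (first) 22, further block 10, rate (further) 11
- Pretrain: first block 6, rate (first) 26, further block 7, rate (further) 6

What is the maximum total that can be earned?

Rank every tier by rate: Pretrain/first 26 > FtBase/first 25 > Scale/first 22 > FtBase/second 17 > Scale/second 11 > Pretrain/second 6 > Compress/first 5 > Compress/second 2.
Pretrain first at 26: fill all 6 → 21 left.
Fill FtBase first block (9 at 25) → 12 left.
Scale/first (22): +2 → 10 left.
FtBase/second (17): +6 → 4 left.
Scale second at 11: only 4 left, fill 4.
Total = 26×6 + 25×9 + 22×2 + 17×6 + 11×4 = 571.

571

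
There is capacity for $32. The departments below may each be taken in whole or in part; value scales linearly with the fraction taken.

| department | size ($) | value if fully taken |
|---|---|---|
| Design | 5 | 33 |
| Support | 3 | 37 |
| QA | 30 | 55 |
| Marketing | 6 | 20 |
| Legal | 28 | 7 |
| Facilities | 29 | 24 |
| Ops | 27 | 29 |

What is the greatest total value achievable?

Rank by value-to-size ratio: Support 37/3≈12.3, Design 33/5≈6.6, Marketing 20/6≈3.33, QA 55/30≈1.83, Ops 29/27≈1.07, Facilities 24/29≈0.828, Legal 7/28≈0.25.
Support: take in full, 3 $ for value 37 → 29 left.
All 5 $ of Design fit (value 33) → 24 remain.
All 6 $ of Marketing fit (value 20) → 18 remain.
18 $ left: a 18/30 share of QA gives 55×18/30 = 33.
Total value = 123.

123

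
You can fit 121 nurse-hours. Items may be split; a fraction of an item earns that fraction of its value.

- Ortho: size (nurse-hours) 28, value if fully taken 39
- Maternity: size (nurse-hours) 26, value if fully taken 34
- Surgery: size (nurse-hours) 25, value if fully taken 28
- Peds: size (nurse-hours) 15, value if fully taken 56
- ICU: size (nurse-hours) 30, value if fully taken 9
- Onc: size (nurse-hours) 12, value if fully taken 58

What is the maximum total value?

219.5

Sort by value density: Onc 58/12≈4.83, Peds 56/15≈3.73, Ortho 39/28≈1.39, Maternity 34/26≈1.31, Surgery 28/25≈1.12, ICU 9/30≈0.3.
Onc: take in full, 12 nurse-hours for value 58 ; 109 left.
Take all of Peds (15 nurse-hours, value 56) ; 94 nurse-hours left.
Take all of Ortho (28 nurse-hours, value 39) ; 66 nurse-hours left.
Maternity: take in full, 26 nurse-hours for value 34 ; 40 left.
Take all of Surgery (25 nurse-hours, value 28) ; 15 nurse-hours left.
15 nurse-hours left: a 15/30 share of ICU gives 9×15/30 = 4.5.
Total value = 219.5.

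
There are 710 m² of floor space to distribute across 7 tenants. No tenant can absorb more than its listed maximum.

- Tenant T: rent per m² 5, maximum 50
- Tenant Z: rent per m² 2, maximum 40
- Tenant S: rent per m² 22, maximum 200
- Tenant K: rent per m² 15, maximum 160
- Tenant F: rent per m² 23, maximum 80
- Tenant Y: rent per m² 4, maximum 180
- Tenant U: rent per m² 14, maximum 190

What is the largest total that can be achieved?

Rank by rent per m²: Tenant F 23 > Tenant S 22 > Tenant K 15 > Tenant U 14 > Tenant T 5 > Tenant Y 4 > Tenant Z 2.
Tenant F takes 80 to reach its cap of 80 ; 630 left.
Give Tenant S 200 to hit its cap of 200 ; 430 left.
Give Tenant K 160 to hit its cap of 160 ; 270 left.
Give Tenant U 190 to hit its cap of 190 ; 80 left.
Tenant T takes 50 to reach its cap of 50 ; 30 left.
Tenant Y has room for 180 but only 30 remain, so it gets 30.
Total = 5×50 + 22×200 + 15×160 + 23×80 + 4×30 + 14×190 = 11670.

11670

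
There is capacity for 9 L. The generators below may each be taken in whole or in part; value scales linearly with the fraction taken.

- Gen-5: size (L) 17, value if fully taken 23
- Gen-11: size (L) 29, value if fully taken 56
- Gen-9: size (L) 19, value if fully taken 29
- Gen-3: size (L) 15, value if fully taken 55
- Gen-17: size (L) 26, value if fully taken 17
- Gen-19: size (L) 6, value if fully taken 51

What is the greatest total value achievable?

Rank by value-to-size ratio: Gen-19 51/6≈8.5, Gen-3 55/15≈3.67, Gen-11 56/29≈1.93, Gen-9 29/19≈1.53, Gen-5 23/17≈1.35, Gen-17 17/26≈0.654.
Take all of Gen-19 (6 L, value 51) — 3 L left.
Fill the last 3 L with part of Gen-3: 3/15 of it earns 11.
Total value = 62.

62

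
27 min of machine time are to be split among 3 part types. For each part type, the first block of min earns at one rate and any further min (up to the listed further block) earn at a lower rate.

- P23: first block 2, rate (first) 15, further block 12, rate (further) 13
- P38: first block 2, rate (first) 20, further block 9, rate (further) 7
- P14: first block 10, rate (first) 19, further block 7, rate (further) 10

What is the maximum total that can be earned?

426

Order all 6 blocks by rate: P38/first 20 > P14/first 19 > P23/first 15 > P23/second 13 > P14/second 10 > P38/second 7.
P38/first (20): +2 → 25 left.
P14/first (19): +10 → 15 left.
Fill P23 first block (2 at 15) → 13 left.
P23/second (13): +12 → 1 left.
1 remain; put them into P14 second at 10.
Total = 20×2 + 19×10 + 15×2 + 13×12 + 10×1 = 426.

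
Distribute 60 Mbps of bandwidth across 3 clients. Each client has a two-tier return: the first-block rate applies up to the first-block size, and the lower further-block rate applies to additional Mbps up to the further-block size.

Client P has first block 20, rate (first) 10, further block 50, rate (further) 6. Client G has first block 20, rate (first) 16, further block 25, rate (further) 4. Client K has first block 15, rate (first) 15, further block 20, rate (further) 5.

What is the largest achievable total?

775

Treat each block as its own option and order by rate: Client G/T1 16 > Client K/T1 15 > Client P/T1 10 > Client P/T2 6 > Client K/T2 5 > Client G/T2 4.
Client G/T1 (16): +20 ; 40 left.
Fill Client K T1 block (15 at 15) ; 25 left.
Client P/T1 (10): +20 ; 5 left.
5 remain; put them into Client P T2 at 6.
Total = 16×20 + 15×15 + 10×20 + 6×5 = 775.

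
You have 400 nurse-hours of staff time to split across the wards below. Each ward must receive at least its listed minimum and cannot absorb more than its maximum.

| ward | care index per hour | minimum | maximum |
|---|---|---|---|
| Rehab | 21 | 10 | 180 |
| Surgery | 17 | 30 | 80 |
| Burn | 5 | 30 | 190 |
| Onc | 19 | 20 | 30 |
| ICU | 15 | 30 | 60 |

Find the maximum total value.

6860

Meeting every minimum uses 10+30+30+20+30 = 120 nurse-hours, leaving 280.
Rank by care index per hour: Rehab 21 > Onc 19 > Surgery 17 > ICU 15 > Burn 5.
Give Rehab 170 more to hit its cap of 180 → 110 left.
Give Onc 10 more to hit its cap of 30 → 100 left.
Give Surgery 50 more to hit its cap of 80 → 50 left.
ICU: +30 to 60 (cap) → 20 left.
Burn: +20 (room for 160) → 50. Pool exhausted.
Total = 21×180 + 17×80 + 5×50 + 19×30 + 15×60 = 6860.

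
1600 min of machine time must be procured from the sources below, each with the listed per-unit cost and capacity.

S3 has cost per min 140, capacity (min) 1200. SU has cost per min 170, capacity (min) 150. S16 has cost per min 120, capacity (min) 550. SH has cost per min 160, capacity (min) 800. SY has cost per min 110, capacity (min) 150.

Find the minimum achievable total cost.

Cheapest first:
SY (110): use full 150 → 1450 min to go.
S16 at 120: take all 550 min → 900 still needed.
Take 900 from S3 at 140 to finish.
SH, SU: unused.
Cost = 150×110 + 550×120 + 900×140 = 208500.

208500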